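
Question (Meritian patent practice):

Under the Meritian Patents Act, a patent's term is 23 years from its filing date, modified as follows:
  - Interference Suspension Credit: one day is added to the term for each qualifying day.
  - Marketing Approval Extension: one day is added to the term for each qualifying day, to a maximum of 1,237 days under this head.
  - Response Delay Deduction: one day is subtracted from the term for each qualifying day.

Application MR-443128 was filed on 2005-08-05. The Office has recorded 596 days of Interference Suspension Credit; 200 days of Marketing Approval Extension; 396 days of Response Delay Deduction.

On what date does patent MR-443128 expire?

Base term: filing date + 23 years → 5 August 2028.
Interference Suspension Credit: +596 days → 24 March 2030.
Marketing Approval Extension: 200 days (within the 1237-day cap) → +200 days → 10 October 2030.
Response Delay Deduction: −396 days → 9 September 2029.

September 9, 2029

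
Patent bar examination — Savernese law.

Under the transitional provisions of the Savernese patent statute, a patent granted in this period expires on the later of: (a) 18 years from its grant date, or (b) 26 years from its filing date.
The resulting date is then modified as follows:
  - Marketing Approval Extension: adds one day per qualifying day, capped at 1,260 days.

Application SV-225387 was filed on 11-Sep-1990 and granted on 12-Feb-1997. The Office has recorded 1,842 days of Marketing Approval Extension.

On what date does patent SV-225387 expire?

February 23, 2020

(a) grant + 18 years → 12 February 2015.
(b) filing + 26 years → 11 September 2016.
Later of the two: 11 September 2016.
Marketing Approval Extension: 1842 days claimed exceeds the 1260-day cap, so +1260 days → 23 February 2020.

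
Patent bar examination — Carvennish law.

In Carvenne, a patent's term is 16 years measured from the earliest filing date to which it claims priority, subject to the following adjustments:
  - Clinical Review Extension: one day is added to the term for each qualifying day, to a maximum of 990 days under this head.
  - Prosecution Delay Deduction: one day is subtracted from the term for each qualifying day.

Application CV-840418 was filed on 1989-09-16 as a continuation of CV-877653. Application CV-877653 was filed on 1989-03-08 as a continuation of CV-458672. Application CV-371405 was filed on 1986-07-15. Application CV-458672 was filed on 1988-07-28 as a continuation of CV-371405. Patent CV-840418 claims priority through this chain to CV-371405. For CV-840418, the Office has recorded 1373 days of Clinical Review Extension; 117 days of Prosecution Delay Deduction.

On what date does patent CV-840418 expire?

December 4, 2004

Earliest priority filing: 15 July 1986.
Base term: 15 July 1986 + 16 years → 15 July 2002.
Clinical Review Extension: 1373 days claimed exceeds the 990-day cap, so +990 days → 31 March 2005.
Prosecution Delay Deduction: −117 days → 4 December 2004.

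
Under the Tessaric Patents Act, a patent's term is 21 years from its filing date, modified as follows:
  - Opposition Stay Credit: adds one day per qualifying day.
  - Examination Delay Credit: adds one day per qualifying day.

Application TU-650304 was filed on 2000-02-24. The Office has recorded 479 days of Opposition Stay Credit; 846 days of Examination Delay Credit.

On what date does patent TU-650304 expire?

October 11, 2024

Base term: filing date + 21 years → 24 February 2021.
Opposition Stay Credit: +479 days → 18 June 2022.
Examination Delay Credit: +846 days → 11 October 2024.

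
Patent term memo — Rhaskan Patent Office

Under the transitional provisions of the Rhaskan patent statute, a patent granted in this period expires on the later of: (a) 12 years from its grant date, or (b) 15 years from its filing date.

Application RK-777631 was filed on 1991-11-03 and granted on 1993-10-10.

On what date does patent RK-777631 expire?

2006-11-03

(a) grant + 12 years → 10 October 2005.
(b) filing + 15 years → 3 November 2006.
Later of the two: 3 November 2006.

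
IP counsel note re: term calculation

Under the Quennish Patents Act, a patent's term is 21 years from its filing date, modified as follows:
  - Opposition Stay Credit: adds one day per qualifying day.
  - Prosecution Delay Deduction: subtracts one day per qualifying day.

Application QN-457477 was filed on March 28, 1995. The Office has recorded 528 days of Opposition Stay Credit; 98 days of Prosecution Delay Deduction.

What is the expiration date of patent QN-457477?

Base term: filing date + 21 years → 28 March 2016.
Opposition Stay Credit: +528 days → 7 September 2017.
Prosecution Delay Deduction: −98 days → 1 June 2017.

June 1, 2017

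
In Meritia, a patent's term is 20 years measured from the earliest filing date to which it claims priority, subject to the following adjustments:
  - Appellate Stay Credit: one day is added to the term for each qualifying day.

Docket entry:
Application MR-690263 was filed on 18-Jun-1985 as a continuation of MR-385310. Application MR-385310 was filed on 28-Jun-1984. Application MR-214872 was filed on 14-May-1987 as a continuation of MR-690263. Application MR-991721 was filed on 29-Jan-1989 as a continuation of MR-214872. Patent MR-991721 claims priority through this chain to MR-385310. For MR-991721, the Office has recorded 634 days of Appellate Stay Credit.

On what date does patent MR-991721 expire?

2006-03-24

Earliest priority filing: 28 June 1984.
Base term: 28 June 1984 + 20 years → 28 June 2004.
Appellate Stay Credit: +634 days → 24 March 2006.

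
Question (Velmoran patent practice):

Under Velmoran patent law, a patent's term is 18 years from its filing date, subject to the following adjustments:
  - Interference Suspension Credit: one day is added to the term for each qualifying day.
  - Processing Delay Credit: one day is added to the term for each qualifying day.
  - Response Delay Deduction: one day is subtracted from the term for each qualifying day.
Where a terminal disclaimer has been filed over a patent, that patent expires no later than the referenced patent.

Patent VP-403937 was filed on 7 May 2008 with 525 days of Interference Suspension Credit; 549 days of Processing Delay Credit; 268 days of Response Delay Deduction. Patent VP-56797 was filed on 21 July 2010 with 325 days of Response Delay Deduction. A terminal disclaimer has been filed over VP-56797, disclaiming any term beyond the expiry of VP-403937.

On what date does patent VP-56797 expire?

Natural term of VP-56797:
  Base: filing + 18 years → 21 July 2028.
  Response Delay Deduction: −325 days → 31 August 2027.
Expiry of referenced patent VP-403937:
  Base: filing + 18 years → 7 May 2026.
  Interference Suspension Credit: +525 days → 14 October 2027.
  Processing Delay Credit: +549 days → 15 April 2029.
  Response Delay Deduction: −268 days → 21 July 2028.
Terminal disclaimer: VP-56797 expires on the earlier of 31 August 2027 and 21 July 2028.

2027-08-31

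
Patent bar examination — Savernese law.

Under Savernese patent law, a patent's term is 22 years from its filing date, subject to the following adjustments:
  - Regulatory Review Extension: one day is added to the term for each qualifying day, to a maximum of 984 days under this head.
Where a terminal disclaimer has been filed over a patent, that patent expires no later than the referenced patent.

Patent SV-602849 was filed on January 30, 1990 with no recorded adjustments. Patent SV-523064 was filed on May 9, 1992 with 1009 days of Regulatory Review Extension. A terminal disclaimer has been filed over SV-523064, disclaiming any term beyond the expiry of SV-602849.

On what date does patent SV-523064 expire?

2012-01-30

Natural term of SV-523064:
  Base: filing + 22 years → 9 May 2014.
  Regulatory Review Extension: 1009 days claimed exceeds the 984-day cap, so +984 days → 17 January 2017.
Expiry of referenced patent SV-602849:
  Base: filing + 22 years → 30 January 2012.
Terminal disclaimer: SV-523064 expires on the earlier of 17 January 2017 and 30 January 2012.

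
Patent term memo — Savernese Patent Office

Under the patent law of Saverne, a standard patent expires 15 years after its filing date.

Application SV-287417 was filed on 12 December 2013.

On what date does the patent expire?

Filing date + 15 years → 12 December 2028.

December 12, 2028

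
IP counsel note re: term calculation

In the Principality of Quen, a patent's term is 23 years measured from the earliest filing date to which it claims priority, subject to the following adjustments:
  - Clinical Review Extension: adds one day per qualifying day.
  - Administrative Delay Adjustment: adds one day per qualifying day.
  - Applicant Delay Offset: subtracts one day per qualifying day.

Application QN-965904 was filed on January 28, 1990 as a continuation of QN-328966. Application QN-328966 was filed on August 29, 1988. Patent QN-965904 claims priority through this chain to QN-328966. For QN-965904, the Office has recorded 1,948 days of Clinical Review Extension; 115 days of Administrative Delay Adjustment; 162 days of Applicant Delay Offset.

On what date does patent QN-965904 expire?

2016-11-11

Earliest priority filing: 29 August 1988.
Base term: 29 August 1988 + 23 years → 29 August 2011.
Clinical Review Extension: +1948 days → 28 December 2016.
Administrative Delay Adjustment: +115 days → 22 April 2017.
Applicant Delay Offset: −162 days → 11 November 2016.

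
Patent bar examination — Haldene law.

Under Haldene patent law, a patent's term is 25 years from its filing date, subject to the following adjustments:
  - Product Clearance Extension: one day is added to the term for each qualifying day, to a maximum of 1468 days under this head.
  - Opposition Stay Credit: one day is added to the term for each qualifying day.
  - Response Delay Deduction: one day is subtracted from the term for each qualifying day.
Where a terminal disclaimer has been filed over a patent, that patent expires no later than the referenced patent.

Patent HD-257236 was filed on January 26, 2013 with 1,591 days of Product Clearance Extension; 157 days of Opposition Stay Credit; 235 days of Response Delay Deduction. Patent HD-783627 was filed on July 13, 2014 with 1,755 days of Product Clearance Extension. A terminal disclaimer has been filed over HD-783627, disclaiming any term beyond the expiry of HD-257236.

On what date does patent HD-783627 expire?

2041-11-16

Natural term of HD-783627:
  Base: filing + 25 years → 13 July 2039.
  Product Clearance Extension: 1755 days claimed exceeds the 1468-day cap, so +1468 days → 20 July 2043.
Expiry of referenced patent HD-257236:
  Base: filing + 25 years → 26 January 2038.
  Product Clearance Extension: 1591 days claimed exceeds the 1468-day cap, so +1468 days → 2 February 2042.
  Opposition Stay Credit: +157 days → 9 July 2042.
  Response Delay Deduction: −235 days → 16 November 2041.
Terminal disclaimer: HD-783627 expires on the earlier of 20 July 2043 and 16 November 2041.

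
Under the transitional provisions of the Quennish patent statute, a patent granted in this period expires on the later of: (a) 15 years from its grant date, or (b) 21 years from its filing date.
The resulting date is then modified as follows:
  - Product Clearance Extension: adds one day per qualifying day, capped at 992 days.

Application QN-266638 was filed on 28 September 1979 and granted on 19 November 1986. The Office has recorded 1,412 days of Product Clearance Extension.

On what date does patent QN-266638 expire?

(a) grant + 15 years → 19 November 2001.
(b) filing + 21 years → 28 September 2000.
Later of the two: 19 November 2001.
Product Clearance Extension: 1412 days claimed exceeds the 992-day cap, so +992 days → 7 August 2004.

August 7, 2004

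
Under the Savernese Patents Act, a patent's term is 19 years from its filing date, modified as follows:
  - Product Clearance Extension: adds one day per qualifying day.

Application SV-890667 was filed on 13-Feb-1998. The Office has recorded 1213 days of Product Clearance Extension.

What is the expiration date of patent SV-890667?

Base term: filing date + 19 years → 13 February 2017.
Product Clearance Extension: +1213 days → 10 June 2020.

June 10, 2020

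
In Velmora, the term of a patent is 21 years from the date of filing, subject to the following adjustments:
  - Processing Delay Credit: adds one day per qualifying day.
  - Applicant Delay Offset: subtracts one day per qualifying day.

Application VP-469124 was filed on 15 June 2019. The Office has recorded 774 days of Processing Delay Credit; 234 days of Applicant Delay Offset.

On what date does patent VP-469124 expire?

2041-12-07

Base term: filing date + 21 years → 15 June 2040.
Processing Delay Credit: +774 days → 29 July 2042.
Applicant Delay Offset: −234 days → 7 December 2041.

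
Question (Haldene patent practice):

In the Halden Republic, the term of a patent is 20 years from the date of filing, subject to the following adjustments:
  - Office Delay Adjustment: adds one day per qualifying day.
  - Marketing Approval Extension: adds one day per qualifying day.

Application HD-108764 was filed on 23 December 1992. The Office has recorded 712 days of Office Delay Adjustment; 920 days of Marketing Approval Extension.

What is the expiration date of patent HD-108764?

Base term: filing date + 20 years → 23 December 2012.
Office Delay Adjustment: +712 days → 5 December 2014.
Marketing Approval Extension: +920 days → 12 June 2017.

2017-06-12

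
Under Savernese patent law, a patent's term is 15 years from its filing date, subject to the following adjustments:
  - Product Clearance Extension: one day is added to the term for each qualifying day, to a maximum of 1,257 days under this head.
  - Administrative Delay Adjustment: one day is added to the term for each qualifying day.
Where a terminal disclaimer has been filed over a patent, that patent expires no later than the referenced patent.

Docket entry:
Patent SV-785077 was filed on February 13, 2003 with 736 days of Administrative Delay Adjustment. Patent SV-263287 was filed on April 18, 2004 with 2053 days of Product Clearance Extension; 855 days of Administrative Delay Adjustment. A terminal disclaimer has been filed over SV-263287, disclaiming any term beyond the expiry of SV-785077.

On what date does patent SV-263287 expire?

Natural term of SV-263287:
  Base: filing + 15 years → 18 April 2019.
  Product Clearance Extension: 2053 days claimed exceeds the 1257-day cap, so +1257 days → 26 September 2022.
  Administrative Delay Adjustment: +855 days → 28 January 2025.
Expiry of referenced patent SV-785077:
  Base: filing + 15 years → 13 February 2018.
  Administrative Delay Adjustment: +736 days → 19 February 2020.
Terminal disclaimer: SV-263287 expires on the earlier of 28 January 2025 and 19 February 2020.

2020-02-19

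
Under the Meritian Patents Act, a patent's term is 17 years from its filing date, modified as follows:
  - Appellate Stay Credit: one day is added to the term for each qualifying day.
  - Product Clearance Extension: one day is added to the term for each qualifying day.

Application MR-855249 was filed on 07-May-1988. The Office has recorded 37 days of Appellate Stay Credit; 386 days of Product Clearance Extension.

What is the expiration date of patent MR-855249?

July 4, 2006

Base term: filing date + 17 years → 7 May 2005.
Appellate Stay Credit: +37 days → 13 June 2005.
Product Clearance Extension: +386 days → 4 July 2006.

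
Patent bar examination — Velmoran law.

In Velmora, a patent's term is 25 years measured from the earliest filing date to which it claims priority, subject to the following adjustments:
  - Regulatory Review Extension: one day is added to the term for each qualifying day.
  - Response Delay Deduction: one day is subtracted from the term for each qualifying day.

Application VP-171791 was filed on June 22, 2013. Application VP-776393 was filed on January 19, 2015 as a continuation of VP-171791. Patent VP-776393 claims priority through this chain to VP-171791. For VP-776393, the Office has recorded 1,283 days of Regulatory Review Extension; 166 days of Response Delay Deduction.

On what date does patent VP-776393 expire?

July 13, 2041

Earliest priority filing: 22 June 2013.
Base term: 22 June 2013 + 25 years → 22 June 2038.
Regulatory Review Extension: +1283 days → 26 December 2041.
Response Delay Deduction: −166 days → 13 July 2041.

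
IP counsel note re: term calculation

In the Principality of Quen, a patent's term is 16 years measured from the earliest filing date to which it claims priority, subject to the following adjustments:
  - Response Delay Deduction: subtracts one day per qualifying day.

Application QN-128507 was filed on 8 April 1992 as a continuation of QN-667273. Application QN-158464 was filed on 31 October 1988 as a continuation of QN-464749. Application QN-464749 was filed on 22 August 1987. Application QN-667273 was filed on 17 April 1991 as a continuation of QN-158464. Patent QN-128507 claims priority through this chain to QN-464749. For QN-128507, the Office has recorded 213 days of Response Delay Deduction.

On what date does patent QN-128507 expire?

Earliest priority filing: 22 August 1987.
Base term: 22 August 1987 + 16 years → 22 August 2003.
Response Delay Deduction: −213 days → 21 January 2003.

January 21, 2003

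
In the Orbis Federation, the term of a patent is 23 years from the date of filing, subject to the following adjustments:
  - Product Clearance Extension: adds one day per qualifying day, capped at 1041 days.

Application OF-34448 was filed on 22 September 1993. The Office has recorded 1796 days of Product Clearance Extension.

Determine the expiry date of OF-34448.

July 30, 2019

Base term: filing date + 23 years → 22 September 2016.
Product Clearance Extension: 1796 days claimed exceeds the 1041-day cap, so +1041 days → 30 July 2019.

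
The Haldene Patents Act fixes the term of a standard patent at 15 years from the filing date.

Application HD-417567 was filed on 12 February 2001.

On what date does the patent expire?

February 12, 2016

Filing date + 15 years → 12 February 2016.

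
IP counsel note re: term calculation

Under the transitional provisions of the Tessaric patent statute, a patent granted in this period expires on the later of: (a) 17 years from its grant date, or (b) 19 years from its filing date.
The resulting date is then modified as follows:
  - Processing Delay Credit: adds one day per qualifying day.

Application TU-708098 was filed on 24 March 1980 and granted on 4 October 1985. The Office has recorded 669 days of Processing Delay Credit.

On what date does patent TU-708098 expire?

2004-08-03

(a) grant + 17 years → 4 October 2002.
(b) filing + 19 years → 24 March 1999.
Later of the two: 4 October 2002.
Processing Delay Credit: +669 days → 3 August 2004.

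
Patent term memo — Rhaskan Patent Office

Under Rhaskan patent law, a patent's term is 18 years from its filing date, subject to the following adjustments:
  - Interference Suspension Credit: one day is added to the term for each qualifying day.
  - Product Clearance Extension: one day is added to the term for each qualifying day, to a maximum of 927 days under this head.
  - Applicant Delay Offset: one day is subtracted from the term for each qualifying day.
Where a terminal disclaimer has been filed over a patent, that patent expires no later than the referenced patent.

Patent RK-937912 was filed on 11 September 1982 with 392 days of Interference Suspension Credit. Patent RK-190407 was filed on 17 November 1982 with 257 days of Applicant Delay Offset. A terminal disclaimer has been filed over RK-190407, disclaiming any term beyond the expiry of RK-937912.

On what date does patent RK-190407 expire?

March 5, 2000

Natural term of RK-190407:
  Base: filing + 18 years → 17 November 2000.
  Applicant Delay Offset: −257 days → 5 March 2000.
Expiry of referenced patent RK-937912:
  Base: filing + 18 years → 11 September 2000.
  Interference Suspension Credit: +392 days → 8 October 2001.
Terminal disclaimer: RK-190407 expires on the earlier of 5 March 2000 and 8 October 2001.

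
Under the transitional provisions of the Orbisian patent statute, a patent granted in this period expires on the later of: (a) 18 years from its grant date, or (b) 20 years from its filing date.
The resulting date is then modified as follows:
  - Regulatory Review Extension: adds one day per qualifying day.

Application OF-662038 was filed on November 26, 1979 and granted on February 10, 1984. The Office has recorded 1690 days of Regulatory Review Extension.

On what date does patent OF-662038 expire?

(a) grant + 18 years → 10 February 2002.
(b) filing + 20 years → 26 November 1999.
Later of the two: 10 February 2002.
Regulatory Review Extension: +1690 days → 27 September 2006.

2006-09-27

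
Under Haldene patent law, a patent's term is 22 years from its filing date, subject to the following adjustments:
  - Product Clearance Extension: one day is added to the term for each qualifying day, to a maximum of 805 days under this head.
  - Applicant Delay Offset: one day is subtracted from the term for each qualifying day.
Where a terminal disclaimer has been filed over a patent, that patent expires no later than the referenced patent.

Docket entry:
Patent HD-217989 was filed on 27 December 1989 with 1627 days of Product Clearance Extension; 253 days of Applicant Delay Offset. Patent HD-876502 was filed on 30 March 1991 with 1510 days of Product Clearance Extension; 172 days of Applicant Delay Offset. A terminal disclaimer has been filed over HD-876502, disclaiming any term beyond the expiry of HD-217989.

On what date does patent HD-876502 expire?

Natural term of HD-876502:
  Base: filing + 22 years → 30 March 2013.
  Product Clearance Extension: 1510 days claimed exceeds the 805-day cap, so +805 days → 13 June 2015.
  Applicant Delay Offset: −172 days → 23 December 2014.
Expiry of referenced patent HD-217989:
  Base: filing + 22 years → 27 December 2011.
  Product Clearance Extension: 1627 days claimed exceeds the 805-day cap, so +805 days → 11 March 2014.
  Applicant Delay Offset: −253 days → 1 July 2013.
Terminal disclaimer: HD-876502 expires on the earlier of 23 December 2014 and 1 July 2013.

July 1, 2013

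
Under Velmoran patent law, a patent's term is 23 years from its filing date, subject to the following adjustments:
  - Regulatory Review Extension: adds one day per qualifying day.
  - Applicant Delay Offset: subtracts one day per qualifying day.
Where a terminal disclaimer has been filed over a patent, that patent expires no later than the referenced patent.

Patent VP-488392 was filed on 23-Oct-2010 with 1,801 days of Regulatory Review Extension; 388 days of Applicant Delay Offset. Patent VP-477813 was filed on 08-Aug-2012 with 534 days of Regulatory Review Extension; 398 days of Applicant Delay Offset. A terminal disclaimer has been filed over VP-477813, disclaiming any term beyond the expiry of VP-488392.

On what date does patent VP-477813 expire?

2035-12-22

Natural term of VP-477813:
  Base: filing + 23 years → 8 August 2035.
  Regulatory Review Extension: +534 days → 23 January 2037.
  Applicant Delay Offset: −398 days → 22 December 2035.
Expiry of referenced patent VP-488392:
  Base: filing + 23 years → 23 October 2033.
  Regulatory Review Extension: +1801 days → 28 September 2038.
  Applicant Delay Offset: −388 days → 5 September 2037.
Terminal disclaimer: VP-477813 expires on the earlier of 22 December 2035 and 5 September 2037.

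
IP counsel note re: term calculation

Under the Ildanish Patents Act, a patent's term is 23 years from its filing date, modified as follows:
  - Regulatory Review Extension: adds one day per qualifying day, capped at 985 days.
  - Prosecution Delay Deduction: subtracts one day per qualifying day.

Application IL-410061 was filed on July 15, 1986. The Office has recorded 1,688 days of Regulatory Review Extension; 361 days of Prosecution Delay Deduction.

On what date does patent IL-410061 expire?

Base term: filing date + 23 years → 15 July 2009.
Regulatory Review Extension: 1688 days claimed exceeds the 985-day cap, so +985 days → 26 March 2012.
Prosecution Delay Deduction: −361 days → 31 March 2011.

2011-03-31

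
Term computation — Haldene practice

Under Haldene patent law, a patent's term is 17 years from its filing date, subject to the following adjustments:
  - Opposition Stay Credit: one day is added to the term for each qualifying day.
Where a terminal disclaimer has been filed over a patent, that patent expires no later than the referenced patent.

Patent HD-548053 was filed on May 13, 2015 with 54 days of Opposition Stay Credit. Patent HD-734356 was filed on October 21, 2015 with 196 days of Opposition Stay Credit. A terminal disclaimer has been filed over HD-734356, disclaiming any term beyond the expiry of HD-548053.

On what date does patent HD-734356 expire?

July 6, 2032

Natural term of HD-734356:
  Base: filing + 17 years → 21 October 2032.
  Opposition Stay Credit: +196 days → 5 May 2033.
Expiry of referenced patent HD-548053:
  Base: filing + 17 years → 13 May 2032.
  Opposition Stay Credit: +54 days → 6 July 2032.
Terminal disclaimer: HD-734356 expires on the earlier of 5 May 2033 and 6 July 2032.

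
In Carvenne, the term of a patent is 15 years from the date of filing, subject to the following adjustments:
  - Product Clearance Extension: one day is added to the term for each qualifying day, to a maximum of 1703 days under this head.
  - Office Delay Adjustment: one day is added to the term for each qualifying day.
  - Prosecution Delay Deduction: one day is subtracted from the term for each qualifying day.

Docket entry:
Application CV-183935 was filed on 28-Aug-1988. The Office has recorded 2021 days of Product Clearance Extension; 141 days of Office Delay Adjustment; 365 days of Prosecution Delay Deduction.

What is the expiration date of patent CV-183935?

Base term: filing date + 15 years → 28 August 2003.
Product Clearance Extension: 2021 days claimed exceeds the 1703-day cap, so +1703 days → 26 April 2008.
Office Delay Adjustment: +141 days → 14 September 2008.
Prosecution Delay Deduction: −365 days → 15 September 2007.

September 15, 2007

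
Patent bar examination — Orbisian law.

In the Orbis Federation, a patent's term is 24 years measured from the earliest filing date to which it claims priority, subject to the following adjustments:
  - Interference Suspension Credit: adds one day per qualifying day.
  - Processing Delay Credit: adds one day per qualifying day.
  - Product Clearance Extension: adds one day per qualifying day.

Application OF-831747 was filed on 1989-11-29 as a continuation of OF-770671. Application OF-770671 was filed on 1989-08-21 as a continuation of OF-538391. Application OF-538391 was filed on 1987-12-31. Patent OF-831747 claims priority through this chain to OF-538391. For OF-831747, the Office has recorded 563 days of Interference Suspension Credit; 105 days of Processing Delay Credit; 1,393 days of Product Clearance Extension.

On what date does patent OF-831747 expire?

Earliest priority filing: 31 December 1987.
Base term: 31 December 1987 + 24 years → 31 December 2011.
Interference Suspension Credit: +563 days → 16 July 2013.
Processing Delay Credit: +105 days → 29 October 2013.
Product Clearance Extension: +1393 days → 22 August 2017.

2017-08-22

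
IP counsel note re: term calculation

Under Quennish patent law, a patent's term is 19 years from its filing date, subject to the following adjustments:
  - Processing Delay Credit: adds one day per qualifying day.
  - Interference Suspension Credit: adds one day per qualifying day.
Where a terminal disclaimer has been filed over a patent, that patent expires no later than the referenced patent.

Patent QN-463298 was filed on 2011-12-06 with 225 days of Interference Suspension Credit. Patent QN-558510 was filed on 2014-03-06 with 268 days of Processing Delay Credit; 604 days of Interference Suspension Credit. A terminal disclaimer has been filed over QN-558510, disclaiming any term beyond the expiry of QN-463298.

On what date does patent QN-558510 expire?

2031-07-19

Natural term of QN-558510:
  Base: filing + 19 years → 6 March 2033.
  Processing Delay Credit: +268 days → 29 November 2033.
  Interference Suspension Credit: +604 days → 26 July 2035.
Expiry of referenced patent QN-463298:
  Base: filing + 19 years → 6 December 2030.
  Interference Suspension Credit: +225 days → 19 July 2031.
Terminal disclaimer: QN-558510 expires on the earlier of 26 July 2035 and 19 July 2031.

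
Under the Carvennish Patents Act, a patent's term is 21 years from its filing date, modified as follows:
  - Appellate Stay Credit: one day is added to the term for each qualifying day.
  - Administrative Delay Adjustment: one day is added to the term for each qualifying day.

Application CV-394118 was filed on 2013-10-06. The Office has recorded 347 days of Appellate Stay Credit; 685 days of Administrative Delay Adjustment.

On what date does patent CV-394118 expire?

Base term: filing date + 21 years → 6 October 2034.
Appellate Stay Credit: +347 days → 18 September 2035.
Administrative Delay Adjustment: +685 days → 3 August 2037.

August 3, 2037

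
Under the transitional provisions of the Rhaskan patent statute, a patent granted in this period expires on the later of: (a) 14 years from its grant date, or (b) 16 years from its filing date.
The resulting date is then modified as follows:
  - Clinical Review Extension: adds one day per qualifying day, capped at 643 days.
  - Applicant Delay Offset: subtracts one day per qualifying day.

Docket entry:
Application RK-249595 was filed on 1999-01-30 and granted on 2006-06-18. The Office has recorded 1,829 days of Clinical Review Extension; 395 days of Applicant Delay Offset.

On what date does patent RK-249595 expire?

(a) grant + 14 years → 18 June 2020.
(b) filing + 16 years → 30 January 2015.
Later of the two: 18 June 2020.
Clinical Review Extension: 1829 days claimed exceeds the 643-day cap, so +643 days → 23 March 2022.
Applicant Delay Offset: −395 days → 21 February 2021.

February 21, 2021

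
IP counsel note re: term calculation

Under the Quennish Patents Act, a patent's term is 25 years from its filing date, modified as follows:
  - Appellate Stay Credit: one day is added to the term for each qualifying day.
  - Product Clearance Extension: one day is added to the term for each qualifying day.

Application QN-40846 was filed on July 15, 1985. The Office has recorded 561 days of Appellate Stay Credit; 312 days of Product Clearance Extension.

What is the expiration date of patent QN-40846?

December 4, 2012

Base term: filing date + 25 years → 15 July 2010.
Appellate Stay Credit: +561 days → 27 January 2012.
Product Clearance Extension: +312 days → 4 December 2012.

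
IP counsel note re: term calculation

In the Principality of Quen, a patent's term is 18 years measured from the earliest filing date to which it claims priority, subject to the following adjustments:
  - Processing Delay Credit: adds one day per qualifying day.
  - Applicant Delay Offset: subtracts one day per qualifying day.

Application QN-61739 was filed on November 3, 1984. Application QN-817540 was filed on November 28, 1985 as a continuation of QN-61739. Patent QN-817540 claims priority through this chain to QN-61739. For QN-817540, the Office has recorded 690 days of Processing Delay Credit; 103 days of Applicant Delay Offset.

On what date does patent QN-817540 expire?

June 12, 2004

Earliest priority filing: 3 November 1984.
Base term: 3 November 1984 + 18 years → 3 November 2002.
Processing Delay Credit: +690 days → 23 September 2004.
Applicant Delay Offset: −103 days → 12 June 2004.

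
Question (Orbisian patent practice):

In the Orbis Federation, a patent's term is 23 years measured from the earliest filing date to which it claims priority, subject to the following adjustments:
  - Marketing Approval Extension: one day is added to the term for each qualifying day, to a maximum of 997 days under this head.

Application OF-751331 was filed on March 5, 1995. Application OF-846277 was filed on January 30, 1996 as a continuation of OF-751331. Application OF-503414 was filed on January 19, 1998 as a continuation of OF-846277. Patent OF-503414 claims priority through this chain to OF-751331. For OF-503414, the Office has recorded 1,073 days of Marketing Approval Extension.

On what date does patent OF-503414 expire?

Earliest priority filing: 5 March 1995.
Base term: 5 March 1995 + 23 years → 5 March 2018.
Marketing Approval Extension: 1073 days claimed exceeds the 997-day cap, so +997 days → 26 November 2020.

2020-11-26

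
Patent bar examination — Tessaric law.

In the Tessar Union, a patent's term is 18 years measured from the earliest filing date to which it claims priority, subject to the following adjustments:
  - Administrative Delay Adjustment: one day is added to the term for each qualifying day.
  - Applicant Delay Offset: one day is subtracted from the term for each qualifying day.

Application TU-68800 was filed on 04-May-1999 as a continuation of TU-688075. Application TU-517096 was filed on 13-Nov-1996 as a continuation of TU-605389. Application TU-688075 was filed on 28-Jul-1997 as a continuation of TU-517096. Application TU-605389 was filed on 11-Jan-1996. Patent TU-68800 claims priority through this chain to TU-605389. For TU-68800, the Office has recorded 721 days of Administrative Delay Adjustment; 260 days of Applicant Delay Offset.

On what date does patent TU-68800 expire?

Earliest priority filing: 11 January 1996.
Base term: 11 January 1996 + 18 years → 11 January 2014.
Administrative Delay Adjustment: +721 days → 2 January 2016.
Applicant Delay Offset: −260 days → 17 April 2015.

2015-04-17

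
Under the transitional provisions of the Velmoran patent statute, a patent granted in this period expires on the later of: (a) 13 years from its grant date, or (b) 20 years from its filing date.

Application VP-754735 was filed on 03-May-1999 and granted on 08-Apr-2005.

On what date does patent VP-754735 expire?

(a) grant + 13 years → 8 April 2018.
(b) filing + 20 years → 3 May 2019.
Later of the two: 3 May 2019.

2019-05-03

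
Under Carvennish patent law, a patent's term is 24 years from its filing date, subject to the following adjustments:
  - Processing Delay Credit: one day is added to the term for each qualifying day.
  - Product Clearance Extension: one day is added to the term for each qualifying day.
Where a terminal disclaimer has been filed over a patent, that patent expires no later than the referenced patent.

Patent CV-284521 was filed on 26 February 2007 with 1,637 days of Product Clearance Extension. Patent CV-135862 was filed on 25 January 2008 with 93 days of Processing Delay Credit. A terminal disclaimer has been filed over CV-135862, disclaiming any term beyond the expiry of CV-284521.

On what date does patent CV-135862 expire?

Natural term of CV-135862:
  Base: filing + 24 years → 25 January 2032.
  Processing Delay Credit: +93 days → 27 April 2032.
Expiry of referenced patent CV-284521:
  Base: filing + 24 years → 26 February 2031.
  Product Clearance Extension: +1637 days → 21 August 2035.
Terminal disclaimer: CV-135862 expires on the earlier of 27 April 2032 and 21 August 2035.

2032-04-27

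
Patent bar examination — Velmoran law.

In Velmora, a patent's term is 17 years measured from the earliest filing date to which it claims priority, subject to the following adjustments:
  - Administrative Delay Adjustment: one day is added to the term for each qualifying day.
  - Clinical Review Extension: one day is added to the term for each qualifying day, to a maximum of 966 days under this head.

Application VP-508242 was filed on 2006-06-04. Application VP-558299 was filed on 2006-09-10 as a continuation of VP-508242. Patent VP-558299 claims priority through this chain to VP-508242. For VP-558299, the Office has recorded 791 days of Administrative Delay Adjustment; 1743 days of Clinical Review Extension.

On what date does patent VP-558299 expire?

March 26, 2028

Earliest priority filing: 4 June 2006.
Base term: 4 June 2006 + 17 years → 4 June 2023.
Administrative Delay Adjustment: +791 days → 3 August 2025.
Clinical Review Extension: 1743 days claimed exceeds the 966-day cap, so +966 days → 26 March 2028.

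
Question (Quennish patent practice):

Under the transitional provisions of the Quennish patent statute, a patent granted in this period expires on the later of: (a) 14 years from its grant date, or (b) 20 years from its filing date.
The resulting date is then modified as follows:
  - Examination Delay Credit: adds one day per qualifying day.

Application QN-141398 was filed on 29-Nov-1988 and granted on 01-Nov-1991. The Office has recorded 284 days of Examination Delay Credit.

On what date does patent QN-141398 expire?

September 9, 2009

(a) grant + 14 years → 1 November 2005.
(b) filing + 20 years → 29 November 2008.
Later of the two: 29 November 2008.
Examination Delay Credit: +284 days → 9 September 2009.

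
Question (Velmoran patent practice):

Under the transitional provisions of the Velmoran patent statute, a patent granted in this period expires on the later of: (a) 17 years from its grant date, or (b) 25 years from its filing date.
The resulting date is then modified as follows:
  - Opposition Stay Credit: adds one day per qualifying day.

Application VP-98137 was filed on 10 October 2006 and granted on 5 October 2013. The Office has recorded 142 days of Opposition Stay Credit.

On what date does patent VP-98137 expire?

February 29, 2032

(a) grant + 17 years → 5 October 2030.
(b) filing + 25 years → 10 October 2031.
Later of the two: 10 October 2031.
Opposition Stay Credit: +142 days → 29 February 2032.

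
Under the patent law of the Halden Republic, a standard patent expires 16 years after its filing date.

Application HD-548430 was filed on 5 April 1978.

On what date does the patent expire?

April 5, 1994

Filing date + 16 years → 5 April 1994.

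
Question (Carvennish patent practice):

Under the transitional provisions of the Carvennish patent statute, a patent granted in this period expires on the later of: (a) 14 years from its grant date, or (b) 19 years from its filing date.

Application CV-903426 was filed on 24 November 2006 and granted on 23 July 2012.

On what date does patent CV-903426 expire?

(a) grant + 14 years → 23 July 2026.
(b) filing + 19 years → 24 November 2025.
Later of the two: 23 July 2026.

2026-07-23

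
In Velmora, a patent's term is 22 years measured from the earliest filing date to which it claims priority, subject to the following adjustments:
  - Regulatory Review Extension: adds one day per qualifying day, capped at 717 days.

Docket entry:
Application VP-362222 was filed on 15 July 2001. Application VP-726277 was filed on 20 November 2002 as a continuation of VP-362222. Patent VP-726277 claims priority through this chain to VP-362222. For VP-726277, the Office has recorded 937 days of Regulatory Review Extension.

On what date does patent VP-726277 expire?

Earliest priority filing: 15 July 2001.
Base term: 15 July 2001 + 22 years → 15 July 2023.
Regulatory Review Extension: 937 days claimed exceeds the 717-day cap, so +717 days → 1 July 2025.

July 1, 2025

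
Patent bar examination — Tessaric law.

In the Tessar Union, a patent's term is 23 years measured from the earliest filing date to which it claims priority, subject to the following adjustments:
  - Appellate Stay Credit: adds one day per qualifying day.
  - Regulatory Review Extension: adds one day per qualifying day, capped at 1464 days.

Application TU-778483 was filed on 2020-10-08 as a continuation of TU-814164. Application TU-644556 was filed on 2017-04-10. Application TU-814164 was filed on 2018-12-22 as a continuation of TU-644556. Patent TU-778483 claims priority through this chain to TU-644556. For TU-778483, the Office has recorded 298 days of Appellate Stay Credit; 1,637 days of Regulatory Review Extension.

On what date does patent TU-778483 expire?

Earliest priority filing: 10 April 2017.
Base term: 10 April 2017 + 23 years → 10 April 2040.
Appellate Stay Credit: +298 days → 2 February 2041.
Regulatory Review Extension: 1637 days claimed exceeds the 1464-day cap, so +1464 days → 5 February 2045.

February 5, 2045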